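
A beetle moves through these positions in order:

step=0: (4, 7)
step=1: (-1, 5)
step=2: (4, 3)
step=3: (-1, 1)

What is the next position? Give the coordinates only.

(4, -1)

The first coordinate repeats the cycle [4, -1] with period 2; step 4 mod 2 = 0, giving 4.
The second coordinate changes by -2 each step, so at step 4 it is 7 + 4·(-2) = -1.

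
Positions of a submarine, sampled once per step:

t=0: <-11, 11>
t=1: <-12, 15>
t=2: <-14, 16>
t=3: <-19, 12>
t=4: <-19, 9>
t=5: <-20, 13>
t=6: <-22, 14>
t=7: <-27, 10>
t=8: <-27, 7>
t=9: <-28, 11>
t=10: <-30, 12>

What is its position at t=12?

Step-to-step displacements: <-1, +4>, <-2, +1>, <-5, -4>, <+0, -3>, <-1, +4>, <-2, +1>, <-5, -4>, <+0, -3>, <-1, +4>, <-2, +1> — a repeating cycle of length 4.
step 11: apply <-5, -4> → <-35, 8>
step 12: apply <+0, -3> → <-35, 5>

<-35, 5>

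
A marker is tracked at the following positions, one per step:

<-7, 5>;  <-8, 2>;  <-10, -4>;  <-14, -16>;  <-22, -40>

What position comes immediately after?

Step-to-step displacements: <-1, -3>, <-2, -6>, <-4, -12>, <-8, -24>; each is 2× the previous.
step 5: <-22, -40> + <-16, -48> → <-38, -88>

<-38, -88>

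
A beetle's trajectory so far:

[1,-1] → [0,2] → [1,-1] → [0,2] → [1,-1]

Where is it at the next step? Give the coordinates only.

Step-to-step displacements: [-1,+3], [+1,-3], [-1,+3], [+1,-3]; each is -1× the previous.
step 5: [1,-1] + [-1,+3] → [0,2]

[0,2]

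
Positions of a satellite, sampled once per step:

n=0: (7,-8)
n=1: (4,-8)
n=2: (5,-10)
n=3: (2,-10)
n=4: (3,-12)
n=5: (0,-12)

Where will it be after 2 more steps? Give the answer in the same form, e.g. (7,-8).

The moves between consecutive positions are (-3,+0), (+1,-2), (-3,+0), (+1,-2), (-3,+0); they repeat the 2-cycle [(-3,+0), (+1,-2)].
step 6: apply (+1,-2) → (1,-14)
step 7: apply (-3,+0) → (-2,-14)

(-2,-14)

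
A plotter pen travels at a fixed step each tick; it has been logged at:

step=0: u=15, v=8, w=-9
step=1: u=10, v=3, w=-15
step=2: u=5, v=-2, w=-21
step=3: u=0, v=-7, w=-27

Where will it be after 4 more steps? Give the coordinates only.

u=-20, v=-27, w=-51

Each step adds (-5, -5, -6) to the position.
step 4: u=0, v=-7, w=-27 + (-5, -5, -6) → u=-5, v=-12, w=-33
step 5: u=-5, v=-12, w=-33 + (-5, -5, -6) → u=-10, v=-17, w=-39
step 6: u=-10, v=-17, w=-39 + (-5, -5, -6) → u=-15, v=-22, w=-45
step 7: u=-15, v=-22, w=-45 + (-5, -5, -6) → u=-20, v=-27, w=-51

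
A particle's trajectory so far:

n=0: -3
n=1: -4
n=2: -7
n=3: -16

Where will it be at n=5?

Step-to-step displacements: -1, -3, -9; each is 3× the previous.
step 4: -16 − 27 → -43
step 5: -43 − 81 → -124

-124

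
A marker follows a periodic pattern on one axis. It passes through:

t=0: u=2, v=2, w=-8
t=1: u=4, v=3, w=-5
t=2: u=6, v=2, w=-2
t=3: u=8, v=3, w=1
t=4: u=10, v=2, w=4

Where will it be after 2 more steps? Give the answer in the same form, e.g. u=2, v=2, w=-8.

U: linear, +2 per step → 14 at step 6.
V: cycles through 2, 3 every 2 steps. Step 6 lands at position 0 of the cycle → 2.
W: linear, +3 per step → 10 at step 6.

u=14, v=2, w=10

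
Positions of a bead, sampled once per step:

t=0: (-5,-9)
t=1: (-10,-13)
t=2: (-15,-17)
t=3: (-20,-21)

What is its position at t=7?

Constant displacement of (-5,-4) per step.
step 4: (-20,-21) + (-5,-4) → (-25,-25)
step 5: (-25,-25) + (-5,-4) → (-30,-29)
step 6: (-30,-29) + (-5,-4) → (-35,-33)
step 7: (-35,-33) + (-5,-4) → (-40,-37)

(-40,-37)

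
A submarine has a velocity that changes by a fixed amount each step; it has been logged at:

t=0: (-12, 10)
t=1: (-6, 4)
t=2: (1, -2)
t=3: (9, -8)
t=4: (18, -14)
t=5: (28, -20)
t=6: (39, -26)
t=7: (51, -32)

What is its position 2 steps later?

Successive displacements: (+6, -6), (+7, -6), (+8, -6), (+9, -6), (+10, -6), (+11, -6), (+12, -6) — each changes by (+1, +0).
step 8: (51, -32) + (+13, -6) → (64, -38)
step 9: (64, -38) + (+14, -6) → (78, -44)

(78, -44)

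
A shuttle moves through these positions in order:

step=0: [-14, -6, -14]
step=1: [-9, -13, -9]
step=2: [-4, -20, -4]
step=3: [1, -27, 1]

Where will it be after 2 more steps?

[11, -41, 11]

Constant displacement of [+5, -7, +5] per step.
step 4: [1, -27, 1] + [+5, -7, +5] → [6, -34, 6]
step 5: [6, -34, 6] + [+5, -7, +5] → [11, -41, 11]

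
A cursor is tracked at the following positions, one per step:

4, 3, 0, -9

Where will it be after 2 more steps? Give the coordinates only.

-117

The jumps are -1, -3, -9 — a geometric progression with ratio 3.
step 4: -9 − 27 → -36
step 5: -36 − 81 → -117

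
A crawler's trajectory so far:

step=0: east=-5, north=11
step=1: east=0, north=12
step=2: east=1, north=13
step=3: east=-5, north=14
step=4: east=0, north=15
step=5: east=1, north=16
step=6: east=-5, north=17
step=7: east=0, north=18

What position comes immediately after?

east=1, north=19

East: cycles through -5, 0, 1 every 3 steps. Step 8 lands at position 2 of the cycle → 1.
North: linear, +1 per step → 19 at step 8.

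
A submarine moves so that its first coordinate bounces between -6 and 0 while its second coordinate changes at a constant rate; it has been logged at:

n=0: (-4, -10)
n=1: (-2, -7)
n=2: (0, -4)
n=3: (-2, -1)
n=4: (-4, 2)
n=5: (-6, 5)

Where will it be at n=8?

(0, 14)

The first coordinate travels 2 per step and bounces off the walls at -6 and 0.
  step 6: -6 → -4
  step 7: -4 → -2
  step 8: -2 → 0
The second coordinate changes by +3 each step: at step 8 it is 14.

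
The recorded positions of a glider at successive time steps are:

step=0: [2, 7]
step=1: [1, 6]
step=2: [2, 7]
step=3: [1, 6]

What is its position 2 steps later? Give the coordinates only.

Step-to-step displacements: [-1, -1], [+1, +1], [-1, -1]; each is -1× the previous.
step 4: [1, 6] + [+1, +1] → [2, 7]
step 5: [2, 7] + [-1, -1] → [1, 6]

[1, 6]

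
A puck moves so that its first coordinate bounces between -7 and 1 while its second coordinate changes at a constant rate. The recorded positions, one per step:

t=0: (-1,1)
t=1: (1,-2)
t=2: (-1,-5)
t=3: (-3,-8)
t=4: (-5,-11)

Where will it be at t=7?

(-3,-20)

The first coordinate reflects between -7 and 1, moving 2 per step.
  step 5: -5 → -7
  step 6: -7 → -5
  step 7: -5 → -3
The second coordinate changes by -3 each step: at step 7 it is -20.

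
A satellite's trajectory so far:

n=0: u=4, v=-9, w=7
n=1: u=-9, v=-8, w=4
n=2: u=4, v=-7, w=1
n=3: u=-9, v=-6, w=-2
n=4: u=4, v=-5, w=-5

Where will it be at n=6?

The u coordinate repeats the cycle [4, -9] with period 2; step 6 mod 2 = 0, giving 4.
The v coordinate changes by +1 each step, so at step 6 it is -9 + 6·(1) = -3.
The w coordinate changes by -3 each step, so at step 6 it is 7 + 6·(-3) = -11.

u=4, v=-3, w=-11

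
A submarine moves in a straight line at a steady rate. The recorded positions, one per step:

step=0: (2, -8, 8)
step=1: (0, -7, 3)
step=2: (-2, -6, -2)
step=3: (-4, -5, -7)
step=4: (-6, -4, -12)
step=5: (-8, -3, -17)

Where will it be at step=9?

Constant displacement of (-2, +1, -5) per step.
step 6: (-8, -3, -17) + (-2, +1, -5) → (-10, -2, -22)
step 7: (-10, -2, -22) + (-2, +1, -5) → (-12, -1, -27)
step 8: (-12, -1, -27) + (-2, +1, -5) → (-14, 0, -32)
step 9: (-14, 0, -32) + (-2, +1, -5) → (-16, 1, -37)

(-16, 1, -37)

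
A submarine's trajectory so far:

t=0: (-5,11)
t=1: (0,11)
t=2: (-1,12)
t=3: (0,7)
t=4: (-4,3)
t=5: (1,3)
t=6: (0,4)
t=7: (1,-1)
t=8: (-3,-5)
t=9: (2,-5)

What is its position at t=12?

(-2,-13)

The moves between consecutive positions are (+5,+0), (-1,+1), (+1,-5), (-4,-4), (+5,+0), (-1,+1), (+1,-5), (-4,-4), (+5,+0); they repeat the 4-cycle [(+5,+0), (-1,+1), (+1,-5), (-4,-4)].
step 10: apply (-1,+1) → (1,-4)
step 11: apply (+1,-5) → (2,-9)
step 12: apply (-4,-4) → (-2,-13)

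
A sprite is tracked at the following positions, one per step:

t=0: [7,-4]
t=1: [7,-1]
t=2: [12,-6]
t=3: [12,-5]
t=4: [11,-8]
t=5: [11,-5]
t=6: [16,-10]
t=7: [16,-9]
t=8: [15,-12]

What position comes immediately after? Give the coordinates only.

Differencing gives [+0,+3], [+5,-5], [+0,+1], [-1,-3], [+0,+3], [+5,-5], [+0,+1], [-1,-3]. This is the pattern [+0,+3], [+5,-5], [+0,+1], [-1,-3] repeated.
step 9: apply [+0,+3] → [15,-9]

[15,-9]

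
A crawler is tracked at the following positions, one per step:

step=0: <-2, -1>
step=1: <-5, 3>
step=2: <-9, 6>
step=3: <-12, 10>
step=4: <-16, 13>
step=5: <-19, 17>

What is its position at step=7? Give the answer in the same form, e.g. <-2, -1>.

<-26, 24>

Step-to-step displacements: <-3, +4>, <-4, +3>, <-3, +4>, <-4, +3>, <-3, +4> — a repeating cycle of length 2.
step 6: apply <-4, +3> → <-23, 20>
step 7: apply <-3, +4> → <-26, 24>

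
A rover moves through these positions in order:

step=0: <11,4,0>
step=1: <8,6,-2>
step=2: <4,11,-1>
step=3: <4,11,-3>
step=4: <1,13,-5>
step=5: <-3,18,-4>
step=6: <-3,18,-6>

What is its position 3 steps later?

Step-to-step displacements: <-3,+2,-2>, <-4,+5,+1>, <+0,+0,-2>, <-3,+2,-2>, <-4,+5,+1>, <+0,+0,-2> — a repeating cycle of length 3.
step 7: apply <-3,+2,-2> → <-6,20,-8>
step 8: apply <-4,+5,+1> → <-10,25,-7>
step 9: apply <+0,+0,-2> → <-10,25,-9>

<-10,25,-9>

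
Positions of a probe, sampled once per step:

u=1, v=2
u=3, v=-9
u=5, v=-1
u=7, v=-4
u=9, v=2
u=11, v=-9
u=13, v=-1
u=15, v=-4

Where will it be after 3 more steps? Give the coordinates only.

U: linear, +2 per step → 21 at step 10.
V: cycles through 2, -9, -1, -4 every 4 steps. Step 10 lands at position 2 of the cycle → -1.

u=21, v=-1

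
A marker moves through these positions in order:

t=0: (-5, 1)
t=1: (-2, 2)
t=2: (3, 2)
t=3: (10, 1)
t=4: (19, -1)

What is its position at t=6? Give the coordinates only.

Taking differences between consecutive positions: (+3, +1), (+5, +0), (+7, -1), (+9, -2). These grow by (+2, -1) each step.
step 5: (19, -1) + (+11, -3) → (30, -4)
step 6: (30, -4) + (+13, -4) → (43, -8)

(43, -8)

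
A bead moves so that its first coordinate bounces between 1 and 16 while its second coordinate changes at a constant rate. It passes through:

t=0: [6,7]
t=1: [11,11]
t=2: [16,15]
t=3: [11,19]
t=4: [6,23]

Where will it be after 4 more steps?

[16,39]

The first coordinate reflects between 1 and 16, moving 5 per step.
  step 5: 6 → 1
  step 6: 1 → 6
  step 7: 6 → 11
  step 8: 11 → 16
The second coordinate changes by +4 each step: at step 8 it is 39.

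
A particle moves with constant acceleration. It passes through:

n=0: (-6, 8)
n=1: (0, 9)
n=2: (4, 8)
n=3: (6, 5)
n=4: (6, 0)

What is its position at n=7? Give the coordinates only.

First differences are (+6, +1), (+4, -1), (+2, -3), (+0, -5); their common second difference is (-2, -2) (constant acceleration).
step 5: (6, 0) + (-2, -7) → (4, -7)
step 6: (4, -7) + (-4, -9) → (0, -16)
step 7: (0, -16) + (-6, -11) → (-6, -27)

(-6, -27)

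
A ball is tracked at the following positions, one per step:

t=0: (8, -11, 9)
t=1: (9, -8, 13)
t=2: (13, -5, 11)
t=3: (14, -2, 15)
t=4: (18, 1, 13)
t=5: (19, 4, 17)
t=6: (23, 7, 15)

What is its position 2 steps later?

Step-to-step displacements: (+1, +3, +4), (+4, +3, -2), (+1, +3, +4), (+4, +3, -2), (+1, +3, +4), (+4, +3, -2) — a repeating cycle of length 2.
step 7: apply (+1, +3, +4) → (24, 10, 19)
step 8: apply (+4, +3, -2) → (28, 13, 17)

(28, 13, 17)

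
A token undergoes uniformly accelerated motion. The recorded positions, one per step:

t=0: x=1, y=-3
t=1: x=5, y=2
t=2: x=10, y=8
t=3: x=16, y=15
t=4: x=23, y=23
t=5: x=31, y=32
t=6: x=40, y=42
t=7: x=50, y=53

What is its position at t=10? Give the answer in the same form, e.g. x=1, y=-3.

Successive displacements: (+4, +5), (+5, +6), (+6, +7), (+7, +8), (+8, +9), (+9, +10), (+10, +11) — each changes by (+1, +1).
step 8: x=50, y=53 + (+11, +12) → x=61, y=65
step 9: x=61, y=65 + (+12, +13) → x=73, y=78
step 10: x=73, y=78 + (+13, +14) → x=86, y=92

x=86, y=92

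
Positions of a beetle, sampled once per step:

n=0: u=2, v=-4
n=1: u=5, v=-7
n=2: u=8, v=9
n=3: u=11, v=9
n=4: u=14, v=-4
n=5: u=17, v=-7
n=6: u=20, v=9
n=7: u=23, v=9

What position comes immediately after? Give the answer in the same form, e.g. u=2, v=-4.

u=26, v=-4

The u coordinate changes by +3 each step, so at step 8 it is 2 + 8·(3) = 26.
The v coordinate repeats the cycle [-4, -7, 9, 9] with period 4; step 8 mod 4 = 0, giving -4.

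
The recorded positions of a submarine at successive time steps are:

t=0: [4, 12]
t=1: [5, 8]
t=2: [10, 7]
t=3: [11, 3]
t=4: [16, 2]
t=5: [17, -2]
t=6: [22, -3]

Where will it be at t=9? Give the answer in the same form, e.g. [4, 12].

Step-to-step displacements: [+1, -4], [+5, -1], [+1, -4], [+5, -1], [+1, -4], [+5, -1] — a repeating cycle of length 2.
step 7: apply [+1, -4] → [23, -7]
step 8: apply [+5, -1] → [28, -8]
step 9: apply [+1, -4] → [29, -12]

[29, -12]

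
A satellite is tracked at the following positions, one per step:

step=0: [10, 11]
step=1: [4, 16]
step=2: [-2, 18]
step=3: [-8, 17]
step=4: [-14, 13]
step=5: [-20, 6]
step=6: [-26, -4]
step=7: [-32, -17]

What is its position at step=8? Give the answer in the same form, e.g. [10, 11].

First differences are [-6, +5], [-6, +2], [-6, -1], [-6, -4], [-6, -7], [-6, -10], [-6, -13]; their common second difference is [+0, -3] (constant acceleration).
step 8: [-32, -17] + [-6, -16] → [-38, -33]

[-38, -33]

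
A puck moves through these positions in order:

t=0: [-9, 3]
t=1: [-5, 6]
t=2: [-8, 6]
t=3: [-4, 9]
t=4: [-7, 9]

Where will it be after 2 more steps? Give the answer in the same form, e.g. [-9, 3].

[-6, 12]

Step-to-step displacements: [+4, +3], [-3, +0], [+4, +3], [-3, +0] — a repeating cycle of length 2.
step 5: apply [+4, +3] → [-3, 12]
step 6: apply [-3, +0] → [-6, 12]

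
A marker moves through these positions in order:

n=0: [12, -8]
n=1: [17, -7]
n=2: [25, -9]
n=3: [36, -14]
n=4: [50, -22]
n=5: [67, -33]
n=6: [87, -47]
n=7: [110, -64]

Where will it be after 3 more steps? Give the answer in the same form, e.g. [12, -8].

Taking differences between consecutive positions: [+5, +1], [+8, -2], [+11, -5], [+14, -8], [+17, -11], [+20, -14], [+23, -17]. These grow by [+3, -3] each step.
step 8: [110, -64] + [+26, -20] → [136, -84]
step 9: [136, -84] + [+29, -23] → [165, -107]
step 10: [165, -107] + [+32, -26] → [197, -133]

[197, -133]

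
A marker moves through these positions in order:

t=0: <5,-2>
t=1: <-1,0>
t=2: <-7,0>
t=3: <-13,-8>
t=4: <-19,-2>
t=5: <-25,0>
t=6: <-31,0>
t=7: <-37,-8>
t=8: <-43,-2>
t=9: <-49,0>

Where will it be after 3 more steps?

<-67,-2>

The first coordinate changes by -6 each step, so at step 12 it is 5 + 12·(-6) = -67.
The second coordinate repeats the cycle [-2, 0, 0, -8] with period 4; step 12 mod 4 = 0, giving -2.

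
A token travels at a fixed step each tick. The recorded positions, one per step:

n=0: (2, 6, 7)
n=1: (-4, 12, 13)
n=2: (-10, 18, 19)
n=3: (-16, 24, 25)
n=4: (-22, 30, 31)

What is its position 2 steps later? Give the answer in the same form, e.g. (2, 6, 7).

Constant displacement of (-6, +6, +6) per step.
step 5: (-22, 30, 31) + (-6, +6, +6) → (-28, 36, 37)
step 6: (-28, 36, 37) + (-6, +6, +6) → (-34, 42, 43)

(-34, 42, 43)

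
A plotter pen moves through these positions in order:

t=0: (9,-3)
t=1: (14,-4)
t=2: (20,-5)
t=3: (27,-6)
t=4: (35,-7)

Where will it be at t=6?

(54,-9)

Taking differences between consecutive positions: (+5,-1), (+6,-1), (+7,-1), (+8,-1). These grow by (+1,+0) each step.
step 5: (35,-7) + (+9,-1) → (44,-8)
step 6: (44,-8) + (+10,-1) → (54,-9)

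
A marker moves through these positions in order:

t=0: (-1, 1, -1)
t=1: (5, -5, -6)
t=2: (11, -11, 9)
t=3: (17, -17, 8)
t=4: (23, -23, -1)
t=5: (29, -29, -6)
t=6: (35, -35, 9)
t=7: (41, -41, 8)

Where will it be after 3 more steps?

(59, -59, 9)

First: linear, +6 per step → 59 at step 10.
Second: linear, -6 per step → -59 at step 10.
Third: cycles through -1, -6, 9, 8 every 4 steps. Step 10 lands at position 2 of the cycle → 9.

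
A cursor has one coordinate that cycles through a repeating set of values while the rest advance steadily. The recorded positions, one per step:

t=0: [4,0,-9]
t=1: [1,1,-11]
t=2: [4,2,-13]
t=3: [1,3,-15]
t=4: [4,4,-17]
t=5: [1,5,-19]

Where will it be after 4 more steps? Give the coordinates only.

[1,9,-27]

First: cycles through 4, 1 every 2 steps. Step 9 lands at position 1 of the cycle → 1.
Second: linear, +1 per step → 9 at step 9.
Third: linear, -2 per step → -27 at step 9.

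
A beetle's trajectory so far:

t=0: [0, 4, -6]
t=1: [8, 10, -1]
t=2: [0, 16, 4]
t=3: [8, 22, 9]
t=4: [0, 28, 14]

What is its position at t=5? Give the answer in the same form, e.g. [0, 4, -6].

[8, 34, 19]

The first coordinate repeats the cycle [0, 8] with period 2; step 5 mod 2 = 1, giving 8.
The second coordinate changes by +6 each step, so at step 5 it is 4 + 5·(6) = 34.
The third coordinate changes by +5 each step, so at step 5 it is -6 + 5·(5) = 19.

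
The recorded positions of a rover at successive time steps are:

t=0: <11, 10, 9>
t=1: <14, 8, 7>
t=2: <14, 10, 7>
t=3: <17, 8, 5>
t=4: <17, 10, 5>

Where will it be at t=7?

<23, 8, 1>

Step-to-step displacements: <+3, -2, -2>, <+0, +2, +0>, <+3, -2, -2>, <+0, +2, +0> — a repeating cycle of length 2.
step 5: apply <+3, -2, -2> → <20, 8, 3>
step 6: apply <+0, +2, +0> → <20, 10, 3>
step 7: apply <+3, -2, -2> → <23, 8, 1>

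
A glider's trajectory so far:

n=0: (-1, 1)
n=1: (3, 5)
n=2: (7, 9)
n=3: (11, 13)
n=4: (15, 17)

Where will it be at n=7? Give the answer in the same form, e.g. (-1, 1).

(27, 29)

Each step adds (+4, +4) to the position.
step 5: (15, 17) + (+4, +4) → (19, 21)
step 6: (19, 21) + (+4, +4) → (23, 25)
step 7: (23, 25) + (+4, +4) → (27, 29)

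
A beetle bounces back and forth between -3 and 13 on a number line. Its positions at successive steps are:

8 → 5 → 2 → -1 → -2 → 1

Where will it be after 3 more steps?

The value reflects between -3 and 13, moving 3 per step.
  step 6: 1 → 4
  step 7: 4 → 7
  step 8: 7 → 10

10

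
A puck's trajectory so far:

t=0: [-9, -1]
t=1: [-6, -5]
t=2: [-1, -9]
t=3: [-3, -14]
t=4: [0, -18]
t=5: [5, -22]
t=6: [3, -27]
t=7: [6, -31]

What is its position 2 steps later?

[9, -40]

Differencing gives [+3, -4], [+5, -4], [-2, -5], [+3, -4], [+5, -4], [-2, -5], [+3, -4]. This is the pattern [+3, -4], [+5, -4], [-2, -5] repeated.
step 8: apply [+5, -4] → [11, -35]
step 9: apply [-2, -5] → [9, -40]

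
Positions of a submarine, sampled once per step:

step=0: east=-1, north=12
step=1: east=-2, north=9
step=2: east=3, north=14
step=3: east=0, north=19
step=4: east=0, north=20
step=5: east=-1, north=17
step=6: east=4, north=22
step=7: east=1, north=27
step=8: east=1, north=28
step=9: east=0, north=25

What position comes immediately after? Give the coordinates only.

The moves between consecutive positions are (-1,-3), (+5,+5), (-3,+5), (+0,+1), (-1,-3), (+5,+5), (-3,+5), (+0,+1), (-1,-3); they repeat the 4-cycle [(-1,-3), (+5,+5), (-3,+5), (+0,+1)].
step 10: apply (+5,+5) → east=5, north=30

east=5, north=30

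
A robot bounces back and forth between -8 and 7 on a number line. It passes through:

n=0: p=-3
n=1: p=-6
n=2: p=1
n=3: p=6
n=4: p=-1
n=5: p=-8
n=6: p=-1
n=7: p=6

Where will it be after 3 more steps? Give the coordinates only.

The value reflects between -8 and 7, moving 7 per step.
  step 8: 6 → 1
  step 9: 1 → -6
  step 10: -6 → -3

p=-3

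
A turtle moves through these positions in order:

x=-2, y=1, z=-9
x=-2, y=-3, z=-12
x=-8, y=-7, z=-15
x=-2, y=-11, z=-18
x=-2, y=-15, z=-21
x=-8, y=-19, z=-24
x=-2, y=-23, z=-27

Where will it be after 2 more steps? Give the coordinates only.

X: cycles through -2, -2, -8 every 3 steps. Step 8 lands at position 2 of the cycle → -8.
Y: linear, -4 per step → -31 at step 8.
Z: linear, -3 per step → -33 at step 8.

x=-8, y=-31, z=-33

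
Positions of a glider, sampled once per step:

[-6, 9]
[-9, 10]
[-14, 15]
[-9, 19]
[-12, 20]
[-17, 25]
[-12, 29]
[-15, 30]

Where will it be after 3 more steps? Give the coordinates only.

Differencing gives [-3, +1], [-5, +5], [+5, +4], [-3, +1], [-5, +5], [+5, +4], [-3, +1]. This is the pattern [-3, +1], [-5, +5], [+5, +4] repeated.
step 8: apply [-5, +5] → [-20, 35]
step 9: apply [+5, +4] → [-15, 39]
step 10: apply [-3, +1] → [-18, 40]

[-18, 40]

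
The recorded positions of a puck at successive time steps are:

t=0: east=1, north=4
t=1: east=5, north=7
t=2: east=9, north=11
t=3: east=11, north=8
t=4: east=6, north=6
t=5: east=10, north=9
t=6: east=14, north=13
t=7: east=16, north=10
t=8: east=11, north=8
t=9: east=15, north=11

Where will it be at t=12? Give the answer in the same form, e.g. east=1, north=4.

Step-to-step displacements: (+4, +3), (+4, +4), (+2, -3), (-5, -2), (+4, +3), (+4, +4), (+2, -3), (-5, -2), (+4, +3) — a repeating cycle of length 4.
step 10: apply (+4, +4) → east=19, north=15
step 11: apply (+2, -3) → east=21, north=12
step 12: apply (-5, -2) → east=16, north=10

east=16, north=10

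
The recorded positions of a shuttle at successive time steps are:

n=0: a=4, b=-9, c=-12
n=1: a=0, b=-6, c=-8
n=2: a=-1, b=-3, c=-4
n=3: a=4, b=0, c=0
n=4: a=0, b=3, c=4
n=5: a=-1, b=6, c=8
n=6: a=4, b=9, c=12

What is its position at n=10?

The a coordinate repeats the cycle [4, 0, -1] with period 3; step 10 mod 3 = 1, giving 0.
The b coordinate changes by +3 each step, so at step 10 it is -9 + 10·(3) = 21.
The c coordinate changes by +4 each step, so at step 10 it is -12 + 10·(4) = 28.

a=0, b=21, c=28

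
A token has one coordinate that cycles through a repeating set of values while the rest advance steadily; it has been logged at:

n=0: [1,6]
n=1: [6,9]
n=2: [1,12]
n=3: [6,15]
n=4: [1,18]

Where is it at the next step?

First: cycles through 1, 6 every 2 steps. Step 5 lands at position 1 of the cycle → 6.
Second: linear, +3 per step → 21 at step 5.

[6,21]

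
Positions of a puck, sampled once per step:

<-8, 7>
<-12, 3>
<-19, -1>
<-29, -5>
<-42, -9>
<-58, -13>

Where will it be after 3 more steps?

<-124, -25>

Successive displacements: <-4, -4>, <-7, -4>, <-10, -4>, <-13, -4>, <-16, -4> — each changes by <-3, +0>.
step 6: <-58, -13> + <-19, -4> → <-77, -17>
step 7: <-77, -17> + <-22, -4> → <-99, -21>
step 8: <-99, -21> + <-25, -4> → <-124, -25>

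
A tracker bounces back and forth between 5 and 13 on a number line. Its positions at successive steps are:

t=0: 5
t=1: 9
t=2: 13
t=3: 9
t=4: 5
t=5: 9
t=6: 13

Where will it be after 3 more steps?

The value reflects between 5 and 13, moving 4 per step.
  step 7: 13 → 9
  step 8: 9 → 5
  step 9: 5 → 9

9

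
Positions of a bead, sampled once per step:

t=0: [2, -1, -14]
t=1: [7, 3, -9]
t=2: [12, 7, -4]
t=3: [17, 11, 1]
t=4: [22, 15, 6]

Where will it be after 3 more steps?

[37, 27, 21]

Constant displacement of [+5, +4, +5] per step.
step 5: [22, 15, 6] + [+5, +4, +5] → [27, 19, 11]
step 6: [27, 19, 11] + [+5, +4, +5] → [32, 23, 16]
step 7: [32, 23, 16] + [+5, +4, +5] → [37, 27, 21]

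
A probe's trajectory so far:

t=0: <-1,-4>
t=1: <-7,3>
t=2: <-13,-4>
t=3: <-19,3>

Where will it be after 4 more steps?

<-43,3>

First: linear, -6 per step → -43 at step 7.
Second: cycles through -4, 3 every 2 steps. Step 7 lands at position 1 of the cycle → 3.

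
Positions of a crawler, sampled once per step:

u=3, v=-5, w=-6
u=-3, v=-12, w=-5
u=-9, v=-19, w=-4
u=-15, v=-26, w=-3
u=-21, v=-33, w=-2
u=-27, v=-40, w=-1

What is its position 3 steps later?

Constant displacement of (-6, -7, +1) per step.
step 6: u=-27, v=-40, w=-1 + (-6, -7, +1) → u=-33, v=-47, w=0
step 7: u=-33, v=-47, w=0 + (-6, -7, +1) → u=-39, v=-54, w=1
step 8: u=-39, v=-54, w=1 + (-6, -7, +1) → u=-45, v=-61, w=2

u=-45, v=-61, w=2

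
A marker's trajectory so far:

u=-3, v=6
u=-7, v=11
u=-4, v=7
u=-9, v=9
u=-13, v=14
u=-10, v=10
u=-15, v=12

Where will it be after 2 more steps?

u=-16, v=13

Differencing gives (-4, +5), (+3, -4), (-5, +2), (-4, +5), (+3, -4), (-5, +2). This is the pattern (-4, +5), (+3, -4), (-5, +2) repeated.
step 7: apply (-4, +5) → u=-19, v=17
step 8: apply (+3, -4) → u=-16, v=13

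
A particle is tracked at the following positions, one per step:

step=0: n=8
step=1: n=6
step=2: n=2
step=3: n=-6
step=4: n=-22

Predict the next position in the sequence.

n=-54

Step-to-step displacements: -2, -4, -8, -16; each is 2× the previous.
step 5: -22 − 32 → n=-54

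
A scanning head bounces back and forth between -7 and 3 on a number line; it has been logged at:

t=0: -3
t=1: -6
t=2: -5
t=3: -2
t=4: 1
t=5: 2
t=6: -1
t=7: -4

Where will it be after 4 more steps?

The value travels 3 per step and bounces off the walls at -7 and 3.
  step 8: -4 → -7
  step 9: -7 → -4
  step 10: -4 → -1
  step 11: -1 → 2

2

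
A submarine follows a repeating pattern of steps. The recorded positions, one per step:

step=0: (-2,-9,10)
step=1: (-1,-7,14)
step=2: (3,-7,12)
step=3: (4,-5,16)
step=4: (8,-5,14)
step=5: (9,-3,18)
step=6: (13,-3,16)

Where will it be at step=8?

The moves between consecutive positions are (+1,+2,+4), (+4,+0,-2), (+1,+2,+4), (+4,+0,-2), (+1,+2,+4), (+4,+0,-2); they repeat the 2-cycle [(+1,+2,+4), (+4,+0,-2)].
step 7: apply (+1,+2,+4) → (14,-1,20)
step 8: apply (+4,+0,-2) → (18,-1,18)

(18,-1,18)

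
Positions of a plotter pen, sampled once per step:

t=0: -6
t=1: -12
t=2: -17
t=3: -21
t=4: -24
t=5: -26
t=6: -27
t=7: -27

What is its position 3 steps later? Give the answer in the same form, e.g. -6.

-21

First differences are -6, -5, -4, -3, -2, -1, +0; their common second difference is +1 (constant acceleration).
step 8: -27 + 1 → -26
step 9: -26 + 2 → -24
step 10: -24 + 3 → -21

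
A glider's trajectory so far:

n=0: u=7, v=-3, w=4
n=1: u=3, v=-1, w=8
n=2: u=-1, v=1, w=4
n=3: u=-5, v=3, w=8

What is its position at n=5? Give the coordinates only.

U: linear, -4 per step → -13 at step 5.
V: linear, +2 per step → 7 at step 5.
W: cycles through 4, 8 every 2 steps. Step 5 lands at position 1 of the cycle → 8.

u=-13, v=7, w=8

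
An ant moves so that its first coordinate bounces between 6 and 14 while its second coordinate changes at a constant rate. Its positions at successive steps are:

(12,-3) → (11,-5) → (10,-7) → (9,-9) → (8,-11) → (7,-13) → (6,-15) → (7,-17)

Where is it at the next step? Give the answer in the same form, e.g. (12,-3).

The first coordinate reflects between 6 and 14, moving 1 per step.
  step 8: 7 → 8
The second coordinate changes by -2 each step: at step 8 it is -19.

(8,-19)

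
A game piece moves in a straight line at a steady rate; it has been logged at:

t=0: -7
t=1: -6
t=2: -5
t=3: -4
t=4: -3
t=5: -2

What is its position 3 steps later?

1

Constant displacement of +1 per step.
step 6: -2 + 1 → -1
step 7: -1 + 1 → 0
step 8: 0 + 1 → 1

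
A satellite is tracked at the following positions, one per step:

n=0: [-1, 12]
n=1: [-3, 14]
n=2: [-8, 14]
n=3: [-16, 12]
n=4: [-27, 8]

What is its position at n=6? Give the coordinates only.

[-58, -6]

Taking differences between consecutive positions: [-2, +2], [-5, +0], [-8, -2], [-11, -4]. These grow by [-3, -2] each step.
step 5: [-27, 8] + [-14, -6] → [-41, 2]
step 6: [-41, 2] + [-17, -8] → [-58, -6]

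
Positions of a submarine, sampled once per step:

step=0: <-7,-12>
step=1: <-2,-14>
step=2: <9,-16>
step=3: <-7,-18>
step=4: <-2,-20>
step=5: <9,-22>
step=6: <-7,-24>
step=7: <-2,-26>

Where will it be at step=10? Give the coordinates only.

<-2,-32>

The first coordinate repeats the cycle [-7, -2, 9] with period 3; step 10 mod 3 = 1, giving -2.
The second coordinate changes by -2 each step, so at step 10 it is -12 + 10·(-2) = -32.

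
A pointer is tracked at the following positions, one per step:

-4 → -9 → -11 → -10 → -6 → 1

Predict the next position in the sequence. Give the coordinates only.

First differences are -5, -2, +1, +4, +7; their common second difference is +3 (constant acceleration).
step 6: 1 + 10 → 11

11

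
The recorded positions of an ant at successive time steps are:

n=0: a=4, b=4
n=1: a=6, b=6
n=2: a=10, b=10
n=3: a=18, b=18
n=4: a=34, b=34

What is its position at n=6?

The jumps are (+2, +2), (+4, +4), (+8, +8), (+16, +16) — a geometric progression with ratio 2.
step 5: a=34, b=34 + (+32, +32) → a=66, b=66
step 6: a=66, b=66 + (+64, +64) → a=130, b=130

a=130, b=130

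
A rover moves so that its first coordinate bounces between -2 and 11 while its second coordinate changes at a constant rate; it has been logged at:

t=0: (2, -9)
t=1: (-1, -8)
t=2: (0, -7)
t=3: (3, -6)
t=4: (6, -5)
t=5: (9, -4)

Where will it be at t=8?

(4, -1)

The first coordinate reflects between -2 and 11, moving 3 per step.
  step 6: 9 → 10
  step 7: 10 → 7
  step 8: 7 → 4
The second coordinate changes by +1 each step: at step 8 it is -1.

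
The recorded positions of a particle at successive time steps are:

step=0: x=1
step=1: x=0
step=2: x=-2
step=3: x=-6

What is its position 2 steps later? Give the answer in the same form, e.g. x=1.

x=-30

The jumps are -1, -2, -4 — a geometric progression with ratio 2.
step 4: -6 − 8 → x=-14
step 5: -14 − 16 → x=-30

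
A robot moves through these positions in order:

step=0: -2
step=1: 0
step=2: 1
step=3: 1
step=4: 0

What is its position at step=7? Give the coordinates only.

-9

First differences are +2, +1, +0, -1; their common second difference is -1 (constant acceleration).
step 5: 0 − 2 → -2
step 6: -2 − 3 → -5
step 7: -5 − 4 → -9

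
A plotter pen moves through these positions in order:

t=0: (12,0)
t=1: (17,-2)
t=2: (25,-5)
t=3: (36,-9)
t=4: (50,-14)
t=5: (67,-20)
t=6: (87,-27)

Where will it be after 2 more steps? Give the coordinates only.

(136,-44)

Successive displacements: (+5,-2), (+8,-3), (+11,-4), (+14,-5), (+17,-6), (+20,-7) — each changes by (+3,-1).
step 7: (87,-27) + (+23,-8) → (110,-35)
step 8: (110,-35) + (+26,-9) → (136,-44)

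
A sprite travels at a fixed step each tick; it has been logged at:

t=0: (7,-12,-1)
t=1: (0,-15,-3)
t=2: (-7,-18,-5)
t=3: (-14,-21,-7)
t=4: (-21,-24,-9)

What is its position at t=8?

(-49,-36,-17)

Each step adds (-7,-3,-2) to the position.
step 5: (-21,-24,-9) + (-7,-3,-2) → (-28,-27,-11)
step 6: (-28,-27,-11) + (-7,-3,-2) → (-35,-30,-13)
step 7: (-35,-30,-13) + (-7,-3,-2) → (-42,-33,-15)
step 8: (-42,-33,-15) + (-7,-3,-2) → (-49,-36,-17)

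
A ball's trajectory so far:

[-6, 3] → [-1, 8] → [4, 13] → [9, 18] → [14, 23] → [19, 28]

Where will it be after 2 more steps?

[29, 38]

Constant displacement of [+5, +5] per step.
step 6: [19, 28] + [+5, +5] → [24, 33]
step 7: [24, 33] + [+5, +5] → [29, 38]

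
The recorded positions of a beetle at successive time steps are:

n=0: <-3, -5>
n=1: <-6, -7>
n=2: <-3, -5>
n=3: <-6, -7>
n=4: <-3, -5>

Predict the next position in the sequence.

<-6, -7>

Step-to-step displacements: <-3, -2>, <+3, +2>, <-3, -2>, <+3, +2>; each is -1× the previous.
step 5: <-3, -5> + <-3, -2> → <-6, -7>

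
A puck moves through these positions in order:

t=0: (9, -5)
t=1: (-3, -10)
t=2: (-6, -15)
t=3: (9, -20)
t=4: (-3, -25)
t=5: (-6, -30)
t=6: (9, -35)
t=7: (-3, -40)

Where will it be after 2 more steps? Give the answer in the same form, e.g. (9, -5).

The first coordinate repeats the cycle [9, -3, -6] with period 3; step 9 mod 3 = 0, giving 9.
The second coordinate changes by -5 each step, so at step 9 it is -5 + 9·(-5) = -50.

(9, -50)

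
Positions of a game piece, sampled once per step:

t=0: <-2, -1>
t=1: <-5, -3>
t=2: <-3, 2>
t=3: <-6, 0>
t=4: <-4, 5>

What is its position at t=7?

<-8, 6>

Differencing gives <-3, -2>, <+2, +5>, <-3, -2>, <+2, +5>. This is the pattern <-3, -2>, <+2, +5> repeated.
step 5: apply <-3, -2> → <-7, 3>
step 6: apply <+2, +5> → <-5, 8>
step 7: apply <-3, -2> → <-8, 6>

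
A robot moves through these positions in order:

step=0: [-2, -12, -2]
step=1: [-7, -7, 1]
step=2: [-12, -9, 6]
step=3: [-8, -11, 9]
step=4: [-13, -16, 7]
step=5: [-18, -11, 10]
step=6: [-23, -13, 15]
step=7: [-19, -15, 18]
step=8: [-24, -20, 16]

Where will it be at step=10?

[-34, -17, 24]

Differencing gives [-5, +5, +3], [-5, -2, +5], [+4, -2, +3], [-5, -5, -2], [-5, +5, +3], [-5, -2, +5], [+4, -2, +3], [-5, -5, -2]. This is the pattern [-5, +5, +3], [-5, -2, +5], [+4, -2, +3], [-5, -5, -2] repeated.
step 9: apply [-5, +5, +3] → [-29, -15, 19]
step 10: apply [-5, -2, +5] → [-34, -17, 24]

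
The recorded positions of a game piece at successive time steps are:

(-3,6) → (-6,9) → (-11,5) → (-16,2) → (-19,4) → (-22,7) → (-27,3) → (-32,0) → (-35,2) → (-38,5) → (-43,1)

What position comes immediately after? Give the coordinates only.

The moves between consecutive positions are (-3,+3), (-5,-4), (-5,-3), (-3,+2), (-3,+3), (-5,-4), (-5,-3), (-3,+2), (-3,+3), (-5,-4); they repeat the 4-cycle [(-3,+3), (-5,-4), (-5,-3), (-3,+2)].
step 11: apply (-5,-3) → (-48,-2)

(-48,-2)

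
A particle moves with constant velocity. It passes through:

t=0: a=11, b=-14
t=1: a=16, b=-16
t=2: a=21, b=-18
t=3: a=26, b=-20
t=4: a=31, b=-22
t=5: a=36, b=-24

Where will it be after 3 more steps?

Constant displacement of (+5,-2) per step.
step 6: a=36, b=-24 + (+5,-2) → a=41, b=-26
step 7: a=41, b=-26 + (+5,-2) → a=46, b=-28
step 8: a=46, b=-28 + (+5,-2) → a=51, b=-30

a=51, b=-30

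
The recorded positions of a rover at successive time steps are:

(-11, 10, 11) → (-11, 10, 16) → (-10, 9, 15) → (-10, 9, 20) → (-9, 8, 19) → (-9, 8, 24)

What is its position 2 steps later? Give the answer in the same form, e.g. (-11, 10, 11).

(-8, 7, 28)

The moves between consecutive positions are (+0, +0, +5), (+1, -1, -1), (+0, +0, +5), (+1, -1, -1), (+0, +0, +5); they repeat the 2-cycle [(+0, +0, +5), (+1, -1, -1)].
step 6: apply (+1, -1, -1) → (-8, 7, 23)
step 7: apply (+0, +0, +5) → (-8, 7, 28)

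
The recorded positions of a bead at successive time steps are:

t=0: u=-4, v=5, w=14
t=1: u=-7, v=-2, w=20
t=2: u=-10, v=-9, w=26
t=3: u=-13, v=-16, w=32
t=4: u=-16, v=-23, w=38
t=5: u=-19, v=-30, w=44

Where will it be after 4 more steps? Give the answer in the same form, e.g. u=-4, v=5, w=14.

u=-31, v=-58, w=68

Constant displacement of (-3, -7, +6) per step.
step 6: u=-19, v=-30, w=44 + (-3, -7, +6) → u=-22, v=-37, w=50
step 7: u=-22, v=-37, w=50 + (-3, -7, +6) → u=-25, v=-44, w=56
step 8: u=-25, v=-44, w=56 + (-3, -7, +6) → u=-28, v=-51, w=62
step 9: u=-28, v=-51, w=62 + (-3, -7, +6) → u=-31, v=-58, w=68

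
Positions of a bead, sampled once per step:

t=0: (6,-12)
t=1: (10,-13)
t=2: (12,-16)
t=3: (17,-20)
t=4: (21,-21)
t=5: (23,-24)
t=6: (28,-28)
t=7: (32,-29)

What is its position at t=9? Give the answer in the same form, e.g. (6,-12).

(39,-36)

Differencing gives (+4,-1), (+2,-3), (+5,-4), (+4,-1), (+2,-3), (+5,-4), (+4,-1). This is the pattern (+4,-1), (+2,-3), (+5,-4) repeated.
step 8: apply (+2,-3) → (34,-32)
step 9: apply (+5,-4) → (39,-36)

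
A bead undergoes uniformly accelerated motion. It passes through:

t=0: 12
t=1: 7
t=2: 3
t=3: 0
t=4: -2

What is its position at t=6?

-3

Successive displacements: -5, -4, -3, -2 — each changes by +1.
step 5: -2 − 1 → -3
step 6: -3 + 0 → -3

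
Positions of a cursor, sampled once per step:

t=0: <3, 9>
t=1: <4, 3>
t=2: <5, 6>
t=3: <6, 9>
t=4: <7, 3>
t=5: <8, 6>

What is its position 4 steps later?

<12, 9>

The first coordinate changes by +1 each step, so at step 9 it is 3 + 9·(1) = 12.
The second coordinate repeats the cycle [9, 3, 6] with period 3; step 9 mod 3 = 0, giving 9.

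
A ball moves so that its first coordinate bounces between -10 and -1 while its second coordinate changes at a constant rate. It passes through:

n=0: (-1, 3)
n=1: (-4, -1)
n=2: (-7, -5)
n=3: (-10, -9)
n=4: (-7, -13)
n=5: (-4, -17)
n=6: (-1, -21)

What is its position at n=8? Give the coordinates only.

The first coordinate reflects between -10 and -1, moving 3 per step.
  step 7: -1 → -4
  step 8: -4 → -7
The second coordinate changes by -4 each step: at step 8 it is -29.

(-7, -29)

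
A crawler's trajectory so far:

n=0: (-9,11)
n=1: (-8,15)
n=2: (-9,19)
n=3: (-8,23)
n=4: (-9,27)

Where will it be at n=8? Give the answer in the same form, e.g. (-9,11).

The first coordinate repeats the cycle [-9, -8] with period 2; step 8 mod 2 = 0, giving -9.
The second coordinate changes by +4 each step, so at step 8 it is 11 + 8·(4) = 43.

(-9,43)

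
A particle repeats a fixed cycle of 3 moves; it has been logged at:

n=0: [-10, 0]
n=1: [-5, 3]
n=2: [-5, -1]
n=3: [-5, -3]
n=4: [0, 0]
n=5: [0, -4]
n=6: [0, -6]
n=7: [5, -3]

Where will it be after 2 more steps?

Step-to-step displacements: [+5, +3], [+0, -4], [+0, -2], [+5, +3], [+0, -4], [+0, -2], [+5, +3] — a repeating cycle of length 3.
step 8: apply [+0, -4] → [5, -7]
step 9: apply [+0, -2] → [5, -9]

[5, -9]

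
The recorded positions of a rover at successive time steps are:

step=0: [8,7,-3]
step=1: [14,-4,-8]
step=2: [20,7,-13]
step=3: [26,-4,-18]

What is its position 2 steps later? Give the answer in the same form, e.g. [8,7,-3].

[38,-4,-28]

The first coordinate changes by +6 each step, so at step 5 it is 8 + 5·(6) = 38.
The second coordinate repeats the cycle [7, -4] with period 2; step 5 mod 2 = 1, giving -4.
The third coordinate changes by -5 each step, so at step 5 it is -3 + 5·(-5) = -28.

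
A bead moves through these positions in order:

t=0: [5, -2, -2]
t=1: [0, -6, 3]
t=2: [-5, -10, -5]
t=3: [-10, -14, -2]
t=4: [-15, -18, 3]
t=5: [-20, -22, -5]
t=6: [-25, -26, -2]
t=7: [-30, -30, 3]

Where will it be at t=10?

[-45, -42, 3]

First: linear, -5 per step → -45 at step 10.
Second: linear, -4 per step → -42 at step 10.
Third: cycles through -2, 3, -5 every 3 steps. Step 10 lands at position 1 of the cycle → 3.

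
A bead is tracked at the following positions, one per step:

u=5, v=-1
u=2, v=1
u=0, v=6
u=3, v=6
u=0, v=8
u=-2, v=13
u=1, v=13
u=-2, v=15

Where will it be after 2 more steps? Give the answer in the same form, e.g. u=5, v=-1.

u=-1, v=20

Step-to-step displacements: (-3, +2), (-2, +5), (+3, +0), (-3, +2), (-2, +5), (+3, +0), (-3, +2) — a repeating cycle of length 3.
step 8: apply (-2, +5) → u=-4, v=20
step 9: apply (+3, +0) → u=-1, v=20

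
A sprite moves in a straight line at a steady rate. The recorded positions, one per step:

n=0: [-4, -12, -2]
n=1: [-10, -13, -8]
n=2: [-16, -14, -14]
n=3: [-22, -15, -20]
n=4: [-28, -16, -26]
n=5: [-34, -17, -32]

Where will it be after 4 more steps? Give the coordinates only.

[-58, -21, -56]

Constant displacement of [-6, -1, -6] per step.
step 6: [-34, -17, -32] + [-6, -1, -6] → [-40, -18, -38]
step 7: [-40, -18, -38] + [-6, -1, -6] → [-46, -19, -44]
step 8: [-46, -19, -44] + [-6, -1, -6] → [-52, -20, -50]
step 9: [-52, -20, -50] + [-6, -1, -6] → [-58, -21, -56]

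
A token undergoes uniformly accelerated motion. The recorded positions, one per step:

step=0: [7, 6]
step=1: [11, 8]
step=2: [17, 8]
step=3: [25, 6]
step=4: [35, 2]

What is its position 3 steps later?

First differences are [+4, +2], [+6, +0], [+8, -2], [+10, -4]; their common second difference is [+2, -2] (constant acceleration).
step 5: [35, 2] + [+12, -6] → [47, -4]
step 6: [47, -4] + [+14, -8] → [61, -12]
step 7: [61, -12] + [+16, -10] → [77, -22]

[77, -22]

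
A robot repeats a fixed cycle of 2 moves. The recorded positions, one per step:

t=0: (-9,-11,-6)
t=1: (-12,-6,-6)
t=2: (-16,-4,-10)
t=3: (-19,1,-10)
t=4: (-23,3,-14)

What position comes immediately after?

Step-to-step displacements: (-3,+5,+0), (-4,+2,-4), (-3,+5,+0), (-4,+2,-4) — a repeating cycle of length 2.
step 5: apply (-3,+5,+0) → (-26,8,-14)

(-26,8,-14)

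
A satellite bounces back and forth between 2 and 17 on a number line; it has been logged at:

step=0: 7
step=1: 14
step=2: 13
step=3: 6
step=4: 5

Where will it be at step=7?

The value reflects between 2 and 17, moving 7 per step.
  step 5: 5 → 12
  step 6: 12 → 15
  step 7: 15 → 8

8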